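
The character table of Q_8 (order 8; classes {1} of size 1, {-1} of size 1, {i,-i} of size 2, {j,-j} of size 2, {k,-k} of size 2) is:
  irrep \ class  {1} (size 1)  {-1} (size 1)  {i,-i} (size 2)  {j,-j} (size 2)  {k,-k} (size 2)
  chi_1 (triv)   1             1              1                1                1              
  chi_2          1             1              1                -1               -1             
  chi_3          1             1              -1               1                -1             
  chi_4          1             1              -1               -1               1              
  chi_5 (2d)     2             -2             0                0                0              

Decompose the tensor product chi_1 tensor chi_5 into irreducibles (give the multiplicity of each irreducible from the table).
chi_1 tensor chi_5 = chi_5 (all other irreducibles have multiplicity 0).

Reasoning: The character of a tensor product is the pointwise product (chi_1 * chi_5)(C) = chi_1(C) * chi_5(C):
  {1}: (1)*(2), {-1}: (1)*(-2), {i,-i}: (1)*(0), {j,-j}: (1)*(0), {k,-k}: (1)*(0)
so (chi_1 * chi_5) takes values
  {1} -> 2, {-1} -> -2, {i,-i} -> 0, {j,-j} -> 0, {k,-k} -> 0.
Now take the inner product of this character with each irreducible chi from the table, <chi_1*chi_5, chi> = (1/8) sum_C |C| (chi_1*chi_5)(C) conj(chi(C)):
  <chi_1*chi_5, chi_1> = (1/8)[1*(2)*conj(1) + 1*(-2)*conj(1) + 2*(0)*conj(1) + 2*(0)*conj(1) + 2*(0)*conj(1)]
      = (1/8)[(2) + (-2) + (0) + (0) + (0)] = 0/8 = 0
  <chi_1*chi_5, chi_2> = (1/8)[1*(2)*conj(1) + 1*(-2)*conj(1) + 2*(0)*conj(1) + 2*(0)*conj(-1) + 2*(0)*conj(-1)]
      = (1/8)[(2) + (-2) + (0) + (0) + (0)] = 0/8 = 0
  <chi_1*chi_5, chi_3> = (1/8)[1*(2)*conj(1) + 1*(-2)*conj(1) + 2*(0)*conj(-1) + 2*(0)*conj(1) + 2*(0)*conj(-1)]
      = (1/8)[(2) + (-2) + (0) + (0) + (0)] = 0/8 = 0
  <chi_1*chi_5, chi_4> = (1/8)[1*(2)*conj(1) + 1*(-2)*conj(1) + 2*(0)*conj(-1) + 2*(0)*conj(-1) + 2*(0)*conj(1)]
      = (1/8)[(2) + (-2) + (0) + (0) + (0)] = 0/8 = 0
  <chi_1*chi_5, chi_5> = (1/8)[1*(2)*conj(2) + 1*(-2)*conj(-2) + 2*(0)*conj(0) + 2*(0)*conj(0) + 2*(0)*conj(0)]
      = (1/8)[(4) + (4) + (0) + (0) + (0)] = 8/8 = 1
Hence the multiplicities are chi_5: 1. Dimension check: dim(chi_1)*dim(chi_5) = 1*2 = 2 and sum (mult * dim) = 1*2 = 2.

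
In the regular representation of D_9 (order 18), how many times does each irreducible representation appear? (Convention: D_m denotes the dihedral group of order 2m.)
Each irreducible V_i of dimension d_i appears with multiplicity d_i, i.e. rho_reg = (direct sum over all irreducibles V_i) d_i V_i. The irreducible dimensions for D_9 are 1, 1, 2, 2, 2, 2: 2 irreducibles of dimension 1, each with multiplicity 1; 4 irreducibles of dimension 2, each with multiplicity 2. Total dimension 2*1*1 + 4*2*2 = 18 = |G|.

Derivation: General theorem: in the regular representation of a finite group G, each irreducible appears with multiplicity equal to its dimension. Check: dim(rho_reg) = sum d_i^2 = 1 + 1 + 4 + 4 + 4 + 4 = 18 = |G|.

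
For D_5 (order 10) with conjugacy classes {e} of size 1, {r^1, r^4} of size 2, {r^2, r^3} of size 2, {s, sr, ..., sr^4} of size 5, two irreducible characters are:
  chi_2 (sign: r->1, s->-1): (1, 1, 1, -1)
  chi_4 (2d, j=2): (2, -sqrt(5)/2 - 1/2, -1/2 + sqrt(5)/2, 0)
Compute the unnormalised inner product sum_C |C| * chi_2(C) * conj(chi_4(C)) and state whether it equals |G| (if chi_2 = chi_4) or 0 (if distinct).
Sum = 0; so <chi_2, chi_4> = 0 (distinct irreducibles are orthogonal).

Reasoning: Compute term by term over conjugacy classes (|C| * chi_2(C) * conj(chi_4(C))):
  1*(1)*conj(2) + 2*(1)*conj(-sqrt(5)/2 - 1/2) + 2*(1)*conj(-1/2 + sqrt(5)/2) + 5*(-1)*conj(0)
  = (2) + (-sqrt(5) - 1) + (-1 + sqrt(5)) + (0)
  = 0.
Dividing by |G| = 10 gives 0/10 = 0, matching the row-orthogonality relation <chi_2, chi_4> = [chi_2 = chi_4].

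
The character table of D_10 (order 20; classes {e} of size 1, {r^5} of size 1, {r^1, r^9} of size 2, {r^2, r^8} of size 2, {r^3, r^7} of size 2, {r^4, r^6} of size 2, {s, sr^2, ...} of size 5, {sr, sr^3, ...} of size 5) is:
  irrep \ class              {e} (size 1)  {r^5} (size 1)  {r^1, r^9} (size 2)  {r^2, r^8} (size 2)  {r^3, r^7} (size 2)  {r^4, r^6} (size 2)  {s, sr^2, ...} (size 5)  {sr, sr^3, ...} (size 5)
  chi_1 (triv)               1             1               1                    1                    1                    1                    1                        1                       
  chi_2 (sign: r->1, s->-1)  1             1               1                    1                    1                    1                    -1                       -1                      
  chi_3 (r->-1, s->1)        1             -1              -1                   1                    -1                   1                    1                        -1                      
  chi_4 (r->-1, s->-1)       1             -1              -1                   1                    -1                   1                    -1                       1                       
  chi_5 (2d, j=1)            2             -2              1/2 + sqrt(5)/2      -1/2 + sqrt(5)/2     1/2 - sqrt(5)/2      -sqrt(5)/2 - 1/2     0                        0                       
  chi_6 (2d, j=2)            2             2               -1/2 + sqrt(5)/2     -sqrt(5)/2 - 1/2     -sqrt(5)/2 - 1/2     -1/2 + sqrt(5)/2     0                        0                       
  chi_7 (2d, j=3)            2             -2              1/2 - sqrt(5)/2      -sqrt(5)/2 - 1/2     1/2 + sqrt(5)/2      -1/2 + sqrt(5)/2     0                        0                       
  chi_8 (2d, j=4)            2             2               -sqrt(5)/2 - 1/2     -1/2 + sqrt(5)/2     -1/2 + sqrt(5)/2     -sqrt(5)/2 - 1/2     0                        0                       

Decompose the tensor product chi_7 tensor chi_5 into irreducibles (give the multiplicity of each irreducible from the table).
chi_7 tensor chi_5 = chi_6 + chi_8 (all other irreducibles have multiplicity 0).

Argument: The character of a tensor product is the pointwise product (chi_7 * chi_5)(C) = chi_7(C) * chi_5(C):
  {e}: (2)*(2), {r^5}: (-2)*(-2), {r^1, r^9}: (1/2 - sqrt(5)/2)*(1/2 + sqrt(5)/2), {r^2, r^8}: (-sqrt(5)/2 - 1/2)*(-1/2 + sqrt(5)/2), {r^3, r^7}: (1/2 + sqrt(5)/2)*(1/2 - sqrt(5)/2), {r^4, r^6}: (-1/2 + sqrt(5)/2)*(-sqrt(5)/2 - 1/2), {s, sr^2, ...}: (0)*(0), {sr, sr^3, ...}: (0)*(0)
so (chi_7 * chi_5) takes values
  {e} -> 4, {r^5} -> 4, {r^1, r^9} -> -1, {r^2, r^8} -> -1, {r^3, r^7} -> -1, {r^4, r^6} -> -1, {s, sr^2, ...} -> 0, {sr, sr^3, ...} -> 0.
Now take the inner product of this character with each irreducible chi from the table, <chi_7*chi_5, chi> = (1/20) sum_C |C| (chi_7*chi_5)(C) conj(chi(C)):
  <chi_7*chi_5, chi_1> = (1/20)[1*(4)*conj(1) + 1*(4)*conj(1) + 2*(-1)*conj(1) + 2*(-1)*conj(1) + 2*(-1)*conj(1) + 2*(-1)*conj(1) + 5*(0)*conj(1) + 5*(0)*conj(1)]
      = (1/20)[(4) + (4) + (-2) + (-2) + (-2) + (-2) + (0) + (0)] = 0/20 = 0
  <chi_7*chi_5, chi_2> = (1/20)[1*(4)*conj(1) + 1*(4)*conj(1) + 2*(-1)*conj(1) + 2*(-1)*conj(1) + 2*(-1)*conj(1) + 2*(-1)*conj(1) + 5*(0)*conj(-1) + 5*(0)*conj(-1)]
      = (1/20)[(4) + (4) + (-2) + (-2) + (-2) + (-2) + (0) + (0)] = 0/20 = 0
  <chi_7*chi_5, chi_3> = (1/20)[1*(4)*conj(1) + 1*(4)*conj(-1) + 2*(-1)*conj(-1) + 2*(-1)*conj(1) + 2*(-1)*conj(-1) + 2*(-1)*conj(1) + 5*(0)*conj(1) + 5*(0)*conj(-1)]
      = (1/20)[(4) + (-4) + (2) + (-2) + (2) + (-2) + (0) + (0)] = 0/20 = 0
  <chi_7*chi_5, chi_4> = (1/20)[1*(4)*conj(1) + 1*(4)*conj(-1) + 2*(-1)*conj(-1) + 2*(-1)*conj(1) + 2*(-1)*conj(-1) + 2*(-1)*conj(1) + 5*(0)*conj(-1) + 5*(0)*conj(1)]
      = (1/20)[(4) + (-4) + (2) + (-2) + (2) + (-2) + (0) + (0)] = 0/20 = 0
  <chi_7*chi_5, chi_5> = (1/20)[1*(4)*conj(2) + 1*(4)*conj(-2) + 2*(-1)*conj(1/2 + sqrt(5)/2) + 2*(-1)*conj(-1/2 + sqrt(5)/2) + 2*(-1)*conj(1/2 - sqrt(5)/2) + 2*(-1)*conj(-sqrt(5)/2 - 1/2) + 5*(0)*conj(0) + 5*(0)*conj(0)]
      = (1/20)[(8) + (-8) + (-sqrt(5) - 1) + (1 - sqrt(5)) + (-1 + sqrt(5)) + (1 + sqrt(5)) + (0) + (0)] = 0/20 = 0
  <chi_7*chi_5, chi_6> = (1/20)[1*(4)*conj(2) + 1*(4)*conj(2) + 2*(-1)*conj(-1/2 + sqrt(5)/2) + 2*(-1)*conj(-sqrt(5)/2 - 1/2) + 2*(-1)*conj(-sqrt(5)/2 - 1/2) + 2*(-1)*conj(-1/2 + sqrt(5)/2) + 5*(0)*conj(0) + 5*(0)*conj(0)]
      = (1/20)[(8) + (8) + (1 - sqrt(5)) + (1 + sqrt(5)) + (1 + sqrt(5)) + (1 - sqrt(5)) + (0) + (0)] = 20/20 = 1
  <chi_7*chi_5, chi_7> = (1/20)[1*(4)*conj(2) + 1*(4)*conj(-2) + 2*(-1)*conj(1/2 - sqrt(5)/2) + 2*(-1)*conj(-sqrt(5)/2 - 1/2) + 2*(-1)*conj(1/2 + sqrt(5)/2) + 2*(-1)*conj(-1/2 + sqrt(5)/2) + 5*(0)*conj(0) + 5*(0)*conj(0)]
      = (1/20)[(8) + (-8) + (-1 + sqrt(5)) + (1 + sqrt(5)) + (-sqrt(5) - 1) + (1 - sqrt(5)) + (0) + (0)] = 0/20 = 0
  <chi_7*chi_5, chi_8> = (1/20)[1*(4)*conj(2) + 1*(4)*conj(2) + 2*(-1)*conj(-sqrt(5)/2 - 1/2) + 2*(-1)*conj(-1/2 + sqrt(5)/2) + 2*(-1)*conj(-1/2 + sqrt(5)/2) + 2*(-1)*conj(-sqrt(5)/2 - 1/2) + 5*(0)*conj(0) + 5*(0)*conj(0)]
      = (1/20)[(8) + (8) + (1 + sqrt(5)) + (1 - sqrt(5)) + (1 - sqrt(5)) + (1 + sqrt(5)) + (0) + (0)] = 20/20 = 1
Hence the multiplicities are chi_6: 1, chi_8: 1. Dimension check: dim(chi_7)*dim(chi_5) = 2*2 = 4 and sum (mult * dim) = 1*2 + 1*2 = 4.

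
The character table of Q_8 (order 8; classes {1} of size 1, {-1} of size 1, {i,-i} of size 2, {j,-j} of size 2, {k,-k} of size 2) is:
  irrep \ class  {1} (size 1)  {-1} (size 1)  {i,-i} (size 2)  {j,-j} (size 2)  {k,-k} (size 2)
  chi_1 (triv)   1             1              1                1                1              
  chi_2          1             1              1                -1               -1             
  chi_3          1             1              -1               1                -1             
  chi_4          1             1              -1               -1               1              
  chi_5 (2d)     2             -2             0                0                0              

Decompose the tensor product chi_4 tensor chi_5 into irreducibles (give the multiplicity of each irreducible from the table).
chi_4 tensor chi_5 = chi_5 (all other irreducibles have multiplicity 0).

Derivation: The character of a tensor product is the pointwise product (chi_4 * chi_5)(C) = chi_4(C) * chi_5(C):
  {1}: (1)*(2), {-1}: (1)*(-2), {i,-i}: (-1)*(0), {j,-j}: (-1)*(0), {k,-k}: (1)*(0)
so (chi_4 * chi_5) takes values
  {1} -> 2, {-1} -> -2, {i,-i} -> 0, {j,-j} -> 0, {k,-k} -> 0.
Now take the inner product of this character with each irreducible chi from the table, <chi_4*chi_5, chi> = (1/8) sum_C |C| (chi_4*chi_5)(C) conj(chi(C)):
  <chi_4*chi_5, chi_1> = (1/8)[1*(2)*conj(1) + 1*(-2)*conj(1) + 2*(0)*conj(1) + 2*(0)*conj(1) + 2*(0)*conj(1)]
      = (1/8)[(2) + (-2) + (0) + (0) + (0)] = 0/8 = 0
  <chi_4*chi_5, chi_2> = (1/8)[1*(2)*conj(1) + 1*(-2)*conj(1) + 2*(0)*conj(1) + 2*(0)*conj(-1) + 2*(0)*conj(-1)]
      = (1/8)[(2) + (-2) + (0) + (0) + (0)] = 0/8 = 0
  <chi_4*chi_5, chi_3> = (1/8)[1*(2)*conj(1) + 1*(-2)*conj(1) + 2*(0)*conj(-1) + 2*(0)*conj(1) + 2*(0)*conj(-1)]
      = (1/8)[(2) + (-2) + (0) + (0) + (0)] = 0/8 = 0
  <chi_4*chi_5, chi_4> = (1/8)[1*(2)*conj(1) + 1*(-2)*conj(1) + 2*(0)*conj(-1) + 2*(0)*conj(-1) + 2*(0)*conj(1)]
      = (1/8)[(2) + (-2) + (0) + (0) + (0)] = 0/8 = 0
  <chi_4*chi_5, chi_5> = (1/8)[1*(2)*conj(2) + 1*(-2)*conj(-2) + 2*(0)*conj(0) + 2*(0)*conj(0) + 2*(0)*conj(0)]
      = (1/8)[(4) + (4) + (0) + (0) + (0)] = 8/8 = 1
Hence the multiplicities are chi_5: 1. Dimension check: dim(chi_4)*dim(chi_5) = 1*2 = 2 and sum (mult * dim) = 1*2 = 2.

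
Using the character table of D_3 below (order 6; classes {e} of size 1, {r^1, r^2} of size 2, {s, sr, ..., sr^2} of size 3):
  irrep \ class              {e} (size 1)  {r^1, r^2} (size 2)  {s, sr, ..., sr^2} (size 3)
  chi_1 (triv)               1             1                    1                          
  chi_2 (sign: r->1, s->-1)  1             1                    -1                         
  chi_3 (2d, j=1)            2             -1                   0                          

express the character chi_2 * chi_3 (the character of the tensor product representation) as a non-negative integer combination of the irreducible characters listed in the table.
chi_2 tensor chi_3 = chi_3 (all other irreducibles have multiplicity 0).

Justification: The character of a tensor product is the pointwise product (chi_2 * chi_3)(C) = chi_2(C) * chi_3(C):
  {e}: (1)*(2), {r^1, r^2}: (1)*(-1), {s, sr, ..., sr^2}: (-1)*(0)
so (chi_2 * chi_3) takes values
  {e} -> 2, {r^1, r^2} -> -1, {s, sr, ..., sr^2} -> 0.
Now take the inner product of this character with each irreducible chi from the table, <chi_2*chi_3, chi> = (1/6) sum_C |C| (chi_2*chi_3)(C) conj(chi(C)):
  <chi_2*chi_3, chi_1> = (1/6)[1*(2)*conj(1) + 2*(-1)*conj(1) + 3*(0)*conj(1)]
      = (1/6)[(2) + (-2) + (0)] = 0/6 = 0
  <chi_2*chi_3, chi_2> = (1/6)[1*(2)*conj(1) + 2*(-1)*conj(1) + 3*(0)*conj(-1)]
      = (1/6)[(2) + (-2) + (0)] = 0/6 = 0
  <chi_2*chi_3, chi_3> = (1/6)[1*(2)*conj(2) + 2*(-1)*conj(-1) + 3*(0)*conj(0)]
      = (1/6)[(4) + (2) + (0)] = 6/6 = 1
Hence the multiplicities are chi_3: 1. Dimension check: dim(chi_2)*dim(chi_3) = 1*2 = 2 and sum (mult * dim) = 1*2 = 2.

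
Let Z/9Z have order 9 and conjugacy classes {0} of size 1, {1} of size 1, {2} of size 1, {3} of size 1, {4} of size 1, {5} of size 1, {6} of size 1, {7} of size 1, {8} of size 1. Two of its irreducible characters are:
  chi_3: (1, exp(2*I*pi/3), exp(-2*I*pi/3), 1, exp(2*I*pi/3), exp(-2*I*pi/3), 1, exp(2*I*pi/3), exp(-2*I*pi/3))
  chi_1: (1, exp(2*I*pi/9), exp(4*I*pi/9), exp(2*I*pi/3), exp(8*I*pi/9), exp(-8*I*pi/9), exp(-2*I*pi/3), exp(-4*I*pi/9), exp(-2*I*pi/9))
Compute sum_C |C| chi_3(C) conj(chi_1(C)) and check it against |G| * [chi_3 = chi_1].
Sum = 0; so <chi_3, chi_1> = 0 (distinct irreducibles are orthogonal).

Why: Compute term by term over conjugacy classes (|C| * chi_3(C) * conj(chi_1(C))):
  1*(1)*conj(1) + 1*(exp(2*I*pi/3))*conj(exp(2*I*pi/9)) + 1*(exp(-2*I*pi/3))*conj(exp(4*I*pi/9)) + 1*(1)*conj(exp(2*I*pi/3)) + 1*(exp(2*I*pi/3))*conj(exp(8*I*pi/9)) + 1*(exp(-2*I*pi/3))*conj(exp(-8*I*pi/9)) + 1*(1)*conj(exp(-2*I*pi/3)) + 1*(exp(2*I*pi/3))*conj(exp(-4*I*pi/9)) + 1*(exp(-2*I*pi/3))*conj(exp(-2*I*pi/9))
  = (1) + (exp(4*I*pi/9)) + (exp(8*I*pi/9)) + (exp(-2*I*pi/3)) + (exp(-2*I*pi/9)) + (exp(2*I*pi/9)) + (exp(2*I*pi/3)) + (exp(-8*I*pi/9)) + (exp(-4*I*pi/9))
  = 0.
(Exp terms are combined using exp(i*s)*conj(exp(i*t)) = exp(i*(s-t)), and sums of them are collapsed using the identity that for every m > 1 the m distinct m-th roots of unity sum to 0, e.g. 1 + exp(2*I*pi/3) + exp(-2*I*pi/3) = 0.)
Dividing by |G| = 9 gives 0/9 = 0, matching the row-orthogonality relation <chi_3, chi_1> = [chi_3 = chi_1].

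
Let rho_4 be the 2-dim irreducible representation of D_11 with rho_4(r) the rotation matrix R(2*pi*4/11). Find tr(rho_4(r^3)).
chi_{rho_4}(r^3) = 2*cos(2*pi*4*3/11) = 2*cos(24*pi/11)

Derivation: rho_4(r^3) is rotation by angle 2*pi*4*3/11, whose trace is 2*cos(2*pi*4*3/11) = 2*cos(24*pi/11).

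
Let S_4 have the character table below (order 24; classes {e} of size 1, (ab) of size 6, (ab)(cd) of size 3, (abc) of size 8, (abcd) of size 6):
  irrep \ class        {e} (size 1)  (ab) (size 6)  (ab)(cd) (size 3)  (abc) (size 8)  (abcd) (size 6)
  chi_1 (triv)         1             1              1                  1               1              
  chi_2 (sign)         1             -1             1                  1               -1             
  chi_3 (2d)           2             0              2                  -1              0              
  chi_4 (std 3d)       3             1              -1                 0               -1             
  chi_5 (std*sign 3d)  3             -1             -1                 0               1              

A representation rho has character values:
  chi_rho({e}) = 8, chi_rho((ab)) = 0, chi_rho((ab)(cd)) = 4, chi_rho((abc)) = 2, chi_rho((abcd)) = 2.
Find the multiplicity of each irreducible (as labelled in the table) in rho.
Multiplicities: chi_1: 2, chi_2: 1, chi_3: 1, chi_4: 0, chi_5: 1.

Solution. Use <chi_rho, chi> = (1/|G|) sum_C |C| * chi_rho(C) * conj(chi(C)) with |G| = 24 for each irreducible chi in the table:
  <chi_rho, chi_1> = (1/24)[1*(8)*conj(1) + 6*(0)*conj(1) + 3*(4)*conj(1) + 8*(2)*conj(1) + 6*(2)*conj(1)]
      = (1/24)[(8) + (0) + (12) + (16) + (12)] = 48/24 = 2
  <chi_rho, chi_2> = (1/24)[1*(8)*conj(1) + 6*(0)*conj(-1) + 3*(4)*conj(1) + 8*(2)*conj(1) + 6*(2)*conj(-1)]
      = (1/24)[(8) + (0) + (12) + (16) + (-12)] = 24/24 = 1
  <chi_rho, chi_3> = (1/24)[1*(8)*conj(2) + 6*(0)*conj(0) + 3*(4)*conj(2) + 8*(2)*conj(-1) + 6*(2)*conj(0)]
      = (1/24)[(16) + (0) + (24) + (-16) + (0)] = 24/24 = 1
  <chi_rho, chi_4> = (1/24)[1*(8)*conj(3) + 6*(0)*conj(1) + 3*(4)*conj(-1) + 8*(2)*conj(0) + 6*(2)*conj(-1)]
      = (1/24)[(24) + (0) + (-12) + (0) + (-12)] = 0/24 = 0
  <chi_rho, chi_5> = (1/24)[1*(8)*conj(3) + 6*(0)*conj(-1) + 3*(4)*conj(-1) + 8*(2)*conj(0) + 6*(2)*conj(1)]
      = (1/24)[(24) + (0) + (-12) + (0) + (12)] = 24/24 = 1
Dimension check: dim(rho) = sum (mult * dim) = 2*1 + 1*1 + 1*2 + 0*3 + 1*3 = 8 = chi_rho(e) = 8.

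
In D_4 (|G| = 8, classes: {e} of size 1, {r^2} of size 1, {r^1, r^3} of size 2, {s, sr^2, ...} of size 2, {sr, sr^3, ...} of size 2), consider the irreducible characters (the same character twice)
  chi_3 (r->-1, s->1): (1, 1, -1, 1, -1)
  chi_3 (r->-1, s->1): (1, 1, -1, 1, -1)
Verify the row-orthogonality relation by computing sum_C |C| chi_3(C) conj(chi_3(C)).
Sum = 8 = |G| = 8; so <chi_3, chi_3> = 1 (norm-1 confirms irreducibility).

Solution. Compute term by term over conjugacy classes (|C| * chi_3(C) * conj(chi_3(C))):
  1*(1)*conj(1) + 1*(1)*conj(1) + 2*(-1)*conj(-1) + 2*(1)*conj(1) + 2*(-1)*conj(-1)
  = (1) + (1) + (2) + (2) + (2)
  = 8.
Dividing by |G| = 8 gives 8/8 = 1, matching the row-orthogonality relation <chi_3, chi_3> = [chi_3 = chi_3].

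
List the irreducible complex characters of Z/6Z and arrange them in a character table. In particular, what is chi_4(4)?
Character table of Z/6Z (irreps indexed chi_0,...,chi_5 with chi_k(m) = zeta_6^(k*m), zeta_6 = exp(2*pi*i/6)):
  irrep \ class  {0} (size 1)  {1} (size 1)    {2} (size 1)    {3} (size 1)  {4} (size 1)    {5} (size 1)  
  chi_0          1             1               1               1             1               1             
  chi_1          1             exp(I*pi/3)     exp(2*I*pi/3)   -1            exp(-2*I*pi/3)  exp(-I*pi/3)  
  chi_2          1             exp(2*I*pi/3)   exp(-2*I*pi/3)  1             exp(2*I*pi/3)   exp(-2*I*pi/3)
  chi_3          1             -1              1               -1            1               -1            
  chi_4          1             exp(-2*I*pi/3)  exp(2*I*pi/3)   1             exp(-2*I*pi/3)  exp(2*I*pi/3) 
  chi_5          1             exp(-I*pi/3)    exp(-2*I*pi/3)  -1            exp(2*I*pi/3)   exp(I*pi/3)   

Spot check: chi_4(4) = zeta_6^(4*4) = zeta_6^16 = exp(-2*I*pi/3).

Reasoning: Z/6Z is abelian, so all 6 irreducible complex representations are 1-dimensional. They are given by chi_k(m) = zeta_6^(k*m) for k = 0,...,5. Row orthogonality: sum_m chi_k(m) conj(chi_l(m)) = 6 * [k = l].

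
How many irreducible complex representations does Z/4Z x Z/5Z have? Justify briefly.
20

Working: The number of irreducible complex representations of a finite group equals its number of conjugacy classes. Z/4Z x Z/5Z is abelian of order 20, so every element is its own conjugacy class: 20 classes, so Z/4Z x Z/5Z (order 20) has exactly 20 irreducible complex representations.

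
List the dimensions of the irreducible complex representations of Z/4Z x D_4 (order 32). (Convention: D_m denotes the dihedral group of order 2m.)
Dimensions: 1, 1, 1, 1, 1, 1, 1, 1, 1, 1, 1, 1, 1, 1, 1, 1, 2, 2, 2, 2

Argument: There are 20 irreducibles (= number of conjugacy classes). Their dimensions d_i satisfy sum d_i^2 = |G| = 32: 1 + 1 + 1 + 1 + 1 + 1 + 1 + 1 + 1 + 1 + 1 + 1 + 1 + 1 + 1 + 1 + 4 + 4 + 4 + 4 = 32. (For the product with Z/4Z: each of the 4 1-dim characters of Z/4Z tensors with each irrep of D_4, giving 4 copies of each D_4-dimension.)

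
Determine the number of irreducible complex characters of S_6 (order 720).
11

Solution. The number of irreducible complex representations of a finite group equals its number of conjugacy classes. Conjugacy classes in S_6 correspond to cycle types, i.e. partitions of 6; there are p(6) = 11 of them, so S_6 (order 720) has exactly 11 irreducible complex representations.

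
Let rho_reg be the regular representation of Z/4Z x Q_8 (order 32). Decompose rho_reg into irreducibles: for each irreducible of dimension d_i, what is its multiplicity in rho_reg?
Each irreducible V_i of dimension d_i appears with multiplicity d_i, i.e. rho_reg = (direct sum over all irreducibles V_i) d_i V_i. The irreducible dimensions for Z/4Z x Q_8 are 1, 1, 1, 1, 1, 1, 1, 1, 1, 1, 1, 1, 1, 1, 1, 1, 2, 2, 2, 2: 16 irreducibles of dimension 1, each with multiplicity 1; 4 irreducibles of dimension 2, each with multiplicity 2. Total dimension 16*1*1 + 4*2*2 = 32 = |G|.

Derivation: General theorem: in the regular representation of a finite group G, each irreducible appears with multiplicity equal to its dimension. Check: dim(rho_reg) = sum d_i^2 = 1 + 1 + 1 + 1 + 1 + 1 + 1 + 1 + 1 + 1 + 1 + 1 + 1 + 1 + 1 + 1 + 4 + 4 + 4 + 4 = 32 = |G|.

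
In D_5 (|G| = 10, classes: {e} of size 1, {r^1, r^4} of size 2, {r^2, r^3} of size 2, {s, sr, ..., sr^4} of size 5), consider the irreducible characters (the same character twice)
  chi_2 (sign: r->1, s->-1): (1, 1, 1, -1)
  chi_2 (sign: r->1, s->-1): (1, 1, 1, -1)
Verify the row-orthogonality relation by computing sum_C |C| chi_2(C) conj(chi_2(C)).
Sum = 10 = |G| = 10; so <chi_2, chi_2> = 1 (norm-1 confirms irreducibility).

Justification: Compute term by term over conjugacy classes (|C| * chi_2(C) * conj(chi_2(C))):
  1*(1)*conj(1) + 2*(1)*conj(1) + 2*(1)*conj(1) + 5*(-1)*conj(-1)
  = (1) + (2) + (2) + (5)
  = 10.
Dividing by |G| = 10 gives 10/10 = 1, matching the row-orthogonality relation <chi_2, chi_2> = [chi_2 = chi_2].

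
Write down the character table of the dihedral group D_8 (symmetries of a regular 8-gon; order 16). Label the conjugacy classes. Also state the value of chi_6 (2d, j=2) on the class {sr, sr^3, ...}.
Conjugacy classes: {e} of size 1, {r^4} of size 1, {r^1, r^7} of size 2, {r^2, r^6} of size 2, {r^3, r^5} of size 2, {s, sr^2, ...} of size 4, {sr, sr^3, ...} of size 4.
Character table:
  irrep \ class              {e} (size 1)  {r^4} (size 1)  {r^1, r^7} (size 2)  {r^2, r^6} (size 2)  {r^3, r^5} (size 2)  {s, sr^2, ...} (size 4)  {sr, sr^3, ...} (size 4)
  chi_1 (triv)               1             1               1                    1                    1                    1                        1                       
  chi_2 (sign: r->1, s->-1)  1             1               1                    1                    1                    -1                       -1                      
  chi_3 (r->-1, s->1)        1             1               -1                   1                    -1                   1                        -1                      
  chi_4 (r->-1, s->-1)       1             1               -1                   1                    -1                   -1                       1                       
  chi_5 (2d, j=1)            2             -2              sqrt(2)              0                    -sqrt(2)             0                        0                       
  chi_6 (2d, j=2)            2             2               0                    -2                   0                    0                        0                       
  chi_7 (2d, j=3)            2             -2              -sqrt(2)             0                    sqrt(2)              0                        0                       

Spot check: chi_6 (2d, j=2) on {sr, sr^3, ...} = 0.

D_8 has order 2*8 = 16 with 7 conjugacy classes, hence 7 irreducibles. Sum of squared dims 1 + 1 + 1 + 1 + 4 + 4 + 4 = 16 = |G|. Linear characters come from the abelianisation; the 2-dimensional irreps have character r^k -> 2*cos(2*pi*j*k/8), reflections -> 0.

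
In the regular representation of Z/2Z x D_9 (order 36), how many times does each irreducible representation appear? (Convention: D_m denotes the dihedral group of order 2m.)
Each irreducible V_i of dimension d_i appears with multiplicity d_i, i.e. rho_reg = (direct sum over all irreducibles V_i) d_i V_i. The irreducible dimensions for Z/2Z x D_9 are 1, 1, 1, 1, 2, 2, 2, 2, 2, 2, 2, 2: 4 irreducibles of dimension 1, each with multiplicity 1; 8 irreducibles of dimension 2, each with multiplicity 2. Total dimension 4*1*1 + 8*2*2 = 36 = |G|.

Reasoning: General theorem: in the regular representation of a finite group G, each irreducible appears with multiplicity equal to its dimension. Check: dim(rho_reg) = sum d_i^2 = 1 + 1 + 1 + 1 + 4 + 4 + 4 + 4 + 4 + 4 + 4 + 4 = 36 = |G|.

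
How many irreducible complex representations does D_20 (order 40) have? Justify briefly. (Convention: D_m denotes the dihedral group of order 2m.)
13

Derivation: The number of irreducible complex representations of a finite group equals its number of conjugacy classes. D_20 has 13 conjugacy classes (n/2 + 3 for n even), so D_20 (order 40) has exactly 13 irreducible complex representations.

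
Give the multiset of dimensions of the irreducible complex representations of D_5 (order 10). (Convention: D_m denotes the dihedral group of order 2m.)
Dimensions: 1, 1, 2, 2

Derivation: There are 4 irreducibles (= number of conjugacy classes). Their dimensions d_i satisfy sum d_i^2 = |G| = 10: 1 + 1 + 4 + 4 = 10.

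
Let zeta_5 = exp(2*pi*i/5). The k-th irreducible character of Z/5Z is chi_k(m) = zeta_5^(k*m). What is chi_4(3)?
chi_4(3) = zeta_5^12 = exp(4*I*pi/5)

Argument: chi_4(3) = zeta_5^(4*3) = zeta_5^12. Since zeta_5^5 = 1, this equals zeta_5^2 = exp(2*pi*i*2/5) = exp(4*I*pi/5).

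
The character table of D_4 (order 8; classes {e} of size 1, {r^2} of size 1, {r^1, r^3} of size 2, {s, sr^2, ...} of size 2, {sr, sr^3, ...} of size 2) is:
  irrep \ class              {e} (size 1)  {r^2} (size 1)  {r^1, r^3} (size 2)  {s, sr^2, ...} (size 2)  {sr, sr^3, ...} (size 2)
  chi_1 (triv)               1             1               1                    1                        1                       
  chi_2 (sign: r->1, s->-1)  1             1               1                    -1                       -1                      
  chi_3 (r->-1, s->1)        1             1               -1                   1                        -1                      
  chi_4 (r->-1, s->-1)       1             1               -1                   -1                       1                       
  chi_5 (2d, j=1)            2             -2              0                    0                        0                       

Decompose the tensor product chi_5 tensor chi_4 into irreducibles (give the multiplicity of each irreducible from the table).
chi_5 tensor chi_4 = chi_5 (all other irreducibles have multiplicity 0).

Explanation: The character of a tensor product is the pointwise product (chi_5 * chi_4)(C) = chi_5(C) * chi_4(C):
  {e}: (2)*(1), {r^2}: (-2)*(1), {r^1, r^3}: (0)*(-1), {s, sr^2, ...}: (0)*(-1), {sr, sr^3, ...}: (0)*(1)
so (chi_5 * chi_4) takes values
  {e} -> 2, {r^2} -> -2, {r^1, r^3} -> 0, {s, sr^2, ...} -> 0, {sr, sr^3, ...} -> 0.
Now take the inner product of this character with each irreducible chi from the table, <chi_5*chi_4, chi> = (1/8) sum_C |C| (chi_5*chi_4)(C) conj(chi(C)):
  <chi_5*chi_4, chi_1> = (1/8)[1*(2)*conj(1) + 1*(-2)*conj(1) + 2*(0)*conj(1) + 2*(0)*conj(1) + 2*(0)*conj(1)]
      = (1/8)[(2) + (-2) + (0) + (0) + (0)] = 0/8 = 0
  <chi_5*chi_4, chi_2> = (1/8)[1*(2)*conj(1) + 1*(-2)*conj(1) + 2*(0)*conj(1) + 2*(0)*conj(-1) + 2*(0)*conj(-1)]
      = (1/8)[(2) + (-2) + (0) + (0) + (0)] = 0/8 = 0
  <chi_5*chi_4, chi_3> = (1/8)[1*(2)*conj(1) + 1*(-2)*conj(1) + 2*(0)*conj(-1) + 2*(0)*conj(1) + 2*(0)*conj(-1)]
      = (1/8)[(2) + (-2) + (0) + (0) + (0)] = 0/8 = 0
  <chi_5*chi_4, chi_4> = (1/8)[1*(2)*conj(1) + 1*(-2)*conj(1) + 2*(0)*conj(-1) + 2*(0)*conj(-1) + 2*(0)*conj(1)]
      = (1/8)[(2) + (-2) + (0) + (0) + (0)] = 0/8 = 0
  <chi_5*chi_4, chi_5> = (1/8)[1*(2)*conj(2) + 1*(-2)*conj(-2) + 2*(0)*conj(0) + 2*(0)*conj(0) + 2*(0)*conj(0)]
      = (1/8)[(4) + (4) + (0) + (0) + (0)] = 8/8 = 1
Hence the multiplicities are chi_5: 1. Dimension check: dim(chi_5)*dim(chi_4) = 2*1 = 2 and sum (mult * dim) = 1*2 = 2.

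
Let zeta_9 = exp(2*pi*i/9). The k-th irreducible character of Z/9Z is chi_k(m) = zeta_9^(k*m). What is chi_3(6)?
chi_3(6) = zeta_9^18 = 1

Reasoning: chi_3(6) = zeta_9^(3*6) = zeta_9^18. Since zeta_9^9 = 1, this equals zeta_9^0 = exp(2*pi*i*0/9) = 1.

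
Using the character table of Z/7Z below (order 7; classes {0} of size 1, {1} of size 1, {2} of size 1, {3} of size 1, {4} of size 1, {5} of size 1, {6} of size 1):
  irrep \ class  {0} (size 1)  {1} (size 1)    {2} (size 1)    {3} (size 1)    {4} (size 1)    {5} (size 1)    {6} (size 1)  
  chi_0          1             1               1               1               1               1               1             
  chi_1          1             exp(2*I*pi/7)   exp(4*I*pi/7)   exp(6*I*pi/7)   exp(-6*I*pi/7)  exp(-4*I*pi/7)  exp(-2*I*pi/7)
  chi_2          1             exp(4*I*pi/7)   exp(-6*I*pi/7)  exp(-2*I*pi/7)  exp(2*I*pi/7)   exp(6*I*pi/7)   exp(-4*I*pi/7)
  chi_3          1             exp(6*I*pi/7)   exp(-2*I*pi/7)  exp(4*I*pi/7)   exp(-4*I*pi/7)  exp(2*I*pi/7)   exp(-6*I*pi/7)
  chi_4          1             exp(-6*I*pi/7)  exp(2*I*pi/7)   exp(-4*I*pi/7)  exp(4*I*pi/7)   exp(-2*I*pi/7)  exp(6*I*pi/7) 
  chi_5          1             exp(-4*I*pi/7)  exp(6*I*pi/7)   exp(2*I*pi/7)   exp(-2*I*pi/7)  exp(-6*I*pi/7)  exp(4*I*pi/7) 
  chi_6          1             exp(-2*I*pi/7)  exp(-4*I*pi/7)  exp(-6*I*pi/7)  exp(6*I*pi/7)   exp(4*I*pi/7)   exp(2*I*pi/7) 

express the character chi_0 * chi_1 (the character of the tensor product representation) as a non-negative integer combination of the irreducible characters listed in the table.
chi_0 tensor chi_1 = chi_1 (all other irreducibles have multiplicity 0).

Reasoning: The character of a tensor product is the pointwise product (chi_0 * chi_1)(C) = chi_0(C) * chi_1(C):
  {0}: (1)*(1), {1}: (1)*(exp(2*I*pi/7)), {2}: (1)*(exp(4*I*pi/7)), {3}: (1)*(exp(6*I*pi/7)), {4}: (1)*(exp(-6*I*pi/7)), {5}: (1)*(exp(-4*I*pi/7)), {6}: (1)*(exp(-2*I*pi/7))
so (chi_0 * chi_1) takes values
  {0} -> 1, {1} -> exp(2*I*pi/7), {2} -> exp(4*I*pi/7), {3} -> exp(6*I*pi/7), {4} -> exp(-6*I*pi/7), {5} -> exp(-4*I*pi/7), {6} -> exp(-2*I*pi/7).
Now take the inner product of this character with each irreducible chi from the table, <chi_0*chi_1, chi> = (1/7) sum_C |C| (chi_0*chi_1)(C) conj(chi(C)):
  <chi_0*chi_1, chi_0> = (1/7)[1*(1)*conj(1) + 1*(exp(2*I*pi/7))*conj(1) + 1*(exp(4*I*pi/7))*conj(1) + 1*(exp(6*I*pi/7))*conj(1) + 1*(exp(-6*I*pi/7))*conj(1) + 1*(exp(-4*I*pi/7))*conj(1) + 1*(exp(-2*I*pi/7))*conj(1)]
      = (1/7)[(1) + (exp(2*I*pi/7)) + (exp(4*I*pi/7)) + (exp(6*I*pi/7)) + (exp(-6*I*pi/7)) + (exp(-4*I*pi/7)) + (exp(-2*I*pi/7))] = 0/7 = 0
  <chi_0*chi_1, chi_1> = (1/7)[1*(1)*conj(1) + 1*(exp(2*I*pi/7))*conj(exp(2*I*pi/7)) + 1*(exp(4*I*pi/7))*conj(exp(4*I*pi/7)) + 1*(exp(6*I*pi/7))*conj(exp(6*I*pi/7)) + 1*(exp(-6*I*pi/7))*conj(exp(-6*I*pi/7)) + 1*(exp(-4*I*pi/7))*conj(exp(-4*I*pi/7)) + 1*(exp(-2*I*pi/7))*conj(exp(-2*I*pi/7))]
      = (1/7)[(1) + (1) + (1) + (1) + (1) + (1) + (1)] = 7/7 = 1
  <chi_0*chi_1, chi_2> = (1/7)[1*(1)*conj(1) + 1*(exp(2*I*pi/7))*conj(exp(4*I*pi/7)) + 1*(exp(4*I*pi/7))*conj(exp(-6*I*pi/7)) + 1*(exp(6*I*pi/7))*conj(exp(-2*I*pi/7)) + 1*(exp(-6*I*pi/7))*conj(exp(2*I*pi/7)) + 1*(exp(-4*I*pi/7))*conj(exp(6*I*pi/7)) + 1*(exp(-2*I*pi/7))*conj(exp(-4*I*pi/7))]
      = (1/7)[(1) + (exp(-2*I*pi/7)) + (exp(-4*I*pi/7)) + (exp(-6*I*pi/7)) + (exp(6*I*pi/7)) + (exp(4*I*pi/7)) + (exp(2*I*pi/7))] = 0/7 = 0
  <chi_0*chi_1, chi_3> = (1/7)[1*(1)*conj(1) + 1*(exp(2*I*pi/7))*conj(exp(6*I*pi/7)) + 1*(exp(4*I*pi/7))*conj(exp(-2*I*pi/7)) + 1*(exp(6*I*pi/7))*conj(exp(4*I*pi/7)) + 1*(exp(-6*I*pi/7))*conj(exp(-4*I*pi/7)) + 1*(exp(-4*I*pi/7))*conj(exp(2*I*pi/7)) + 1*(exp(-2*I*pi/7))*conj(exp(-6*I*pi/7))]
      = (1/7)[(1) + (exp(-4*I*pi/7)) + (exp(6*I*pi/7)) + (exp(2*I*pi/7)) + (exp(-2*I*pi/7)) + (exp(-6*I*pi/7)) + (exp(4*I*pi/7))] = 0/7 = 0
  <chi_0*chi_1, chi_4> = (1/7)[1*(1)*conj(1) + 1*(exp(2*I*pi/7))*conj(exp(-6*I*pi/7)) + 1*(exp(4*I*pi/7))*conj(exp(2*I*pi/7)) + 1*(exp(6*I*pi/7))*conj(exp(-4*I*pi/7)) + 1*(exp(-6*I*pi/7))*conj(exp(4*I*pi/7)) + 1*(exp(-4*I*pi/7))*conj(exp(-2*I*pi/7)) + 1*(exp(-2*I*pi/7))*conj(exp(6*I*pi/7))]
      = (1/7)[(1) + (exp(-6*I*pi/7)) + (exp(2*I*pi/7)) + (exp(-4*I*pi/7)) + (exp(4*I*pi/7)) + (exp(-2*I*pi/7)) + (exp(6*I*pi/7))] = 0/7 = 0
  <chi_0*chi_1, chi_5> = (1/7)[1*(1)*conj(1) + 1*(exp(2*I*pi/7))*conj(exp(-4*I*pi/7)) + 1*(exp(4*I*pi/7))*conj(exp(6*I*pi/7)) + 1*(exp(6*I*pi/7))*conj(exp(2*I*pi/7)) + 1*(exp(-6*I*pi/7))*conj(exp(-2*I*pi/7)) + 1*(exp(-4*I*pi/7))*conj(exp(-6*I*pi/7)) + 1*(exp(-2*I*pi/7))*conj(exp(4*I*pi/7))]
      = (1/7)[(1) + (exp(6*I*pi/7)) + (exp(-2*I*pi/7)) + (exp(4*I*pi/7)) + (exp(-4*I*pi/7)) + (exp(2*I*pi/7)) + (exp(-6*I*pi/7))] = 0/7 = 0
  <chi_0*chi_1, chi_6> = (1/7)[1*(1)*conj(1) + 1*(exp(2*I*pi/7))*conj(exp(-2*I*pi/7)) + 1*(exp(4*I*pi/7))*conj(exp(-4*I*pi/7)) + 1*(exp(6*I*pi/7))*conj(exp(-6*I*pi/7)) + 1*(exp(-6*I*pi/7))*conj(exp(6*I*pi/7)) + 1*(exp(-4*I*pi/7))*conj(exp(4*I*pi/7)) + 1*(exp(-2*I*pi/7))*conj(exp(2*I*pi/7))]
      = (1/7)[(1) + (exp(4*I*pi/7)) + (exp(-6*I*pi/7)) + (exp(-2*I*pi/7)) + (exp(2*I*pi/7)) + (exp(6*I*pi/7)) + (exp(-4*I*pi/7))] = 0/7 = 0
(Exp terms are combined using exp(i*s)*conj(exp(i*t)) = exp(i*(s-t)), and sums of them are collapsed using the identity that for every m > 1 the m distinct m-th roots of unity sum to 0, e.g. 1 + exp(2*I*pi/3) + exp(-2*I*pi/3) = 0.)
Hence the multiplicities are chi_1: 1. Dimension check: dim(chi_0)*dim(chi_1) = 1*1 = 1 and sum (mult * dim) = 1*1 = 1.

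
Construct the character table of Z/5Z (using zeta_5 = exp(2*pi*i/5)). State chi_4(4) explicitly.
Character table of Z/5Z (irreps indexed chi_0,...,chi_4 with chi_k(m) = zeta_5^(k*m), zeta_5 = exp(2*pi*i/5)):
  irrep \ class  {0} (size 1)  {1} (size 1)    {2} (size 1)    {3} (size 1)    {4} (size 1)  
  chi_0          1             1               1               1               1             
  chi_1          1             exp(2*I*pi/5)   exp(4*I*pi/5)   exp(-4*I*pi/5)  exp(-2*I*pi/5)
  chi_2          1             exp(4*I*pi/5)   exp(-2*I*pi/5)  exp(2*I*pi/5)   exp(-4*I*pi/5)
  chi_3          1             exp(-4*I*pi/5)  exp(2*I*pi/5)   exp(-2*I*pi/5)  exp(4*I*pi/5) 
  chi_4          1             exp(-2*I*pi/5)  exp(-4*I*pi/5)  exp(4*I*pi/5)   exp(2*I*pi/5) 

Spot check: chi_4(4) = zeta_5^(4*4) = zeta_5^16 = exp(2*I*pi/5).

Reasoning: Z/5Z is abelian, so all 5 irreducible complex representations are 1-dimensional. They are given by chi_k(m) = zeta_5^(k*m) for k = 0,...,4. Row orthogonality: sum_m chi_k(m) conj(chi_l(m)) = 5 * [k = l].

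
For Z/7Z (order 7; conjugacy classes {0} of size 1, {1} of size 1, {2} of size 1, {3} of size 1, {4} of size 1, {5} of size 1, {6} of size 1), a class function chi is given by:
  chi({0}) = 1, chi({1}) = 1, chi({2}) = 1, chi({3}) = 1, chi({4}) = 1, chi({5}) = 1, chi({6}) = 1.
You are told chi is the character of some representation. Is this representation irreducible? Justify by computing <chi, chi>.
Irreducible: <chi, chi> = 1.

<chi, chi> = (1/|G|) sum_C |C| * |chi(C)|^2 = (1/7)[1*|1|^2 + 1*|1|^2 + 1*|1|^2 + 1*|1|^2 + 1*|1|^2 + 1*|1|^2 + 1*|1|^2]
  = (1/7)[(1) + (1) + (1) + (1) + (1) + (1) + (1)] = 7/7 = 1.
(Exp terms are combined using exp(i*s)*conj(exp(i*t)) = exp(i*(s-t)), and sums of them are collapsed using the identity that for every m > 1 the m distinct m-th roots of unity sum to 0, e.g. 1 + exp(2*I*pi/3) + exp(-2*I*pi/3) = 0.)
A character is irreducible iff <chi, chi> = 1, so this representation is irreducible.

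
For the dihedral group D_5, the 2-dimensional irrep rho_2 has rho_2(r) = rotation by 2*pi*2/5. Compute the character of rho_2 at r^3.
chi_{rho_2}(r^3) = 2*cos(2*pi*2*3/5) = -1/2 + sqrt(5)/2

Working: rho_2(r^3) is rotation by angle 2*pi*2*3/5, whose trace is 2*cos(2*pi*2*3/5) = -1/2 + sqrt(5)/2.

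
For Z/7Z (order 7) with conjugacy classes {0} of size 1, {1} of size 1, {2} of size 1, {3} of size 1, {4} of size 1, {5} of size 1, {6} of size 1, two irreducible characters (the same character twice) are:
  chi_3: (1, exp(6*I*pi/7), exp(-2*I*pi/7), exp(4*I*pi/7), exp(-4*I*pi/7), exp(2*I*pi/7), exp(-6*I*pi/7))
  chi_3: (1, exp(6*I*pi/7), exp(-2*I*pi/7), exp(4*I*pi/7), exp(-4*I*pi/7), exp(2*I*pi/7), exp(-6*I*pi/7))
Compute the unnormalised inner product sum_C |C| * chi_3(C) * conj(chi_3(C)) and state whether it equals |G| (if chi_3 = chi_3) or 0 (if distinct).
Sum = 7 = |G| = 7; so <chi_3, chi_3> = 1 (norm-1 confirms irreducibility).

Working: Compute term by term over conjugacy classes (|C| * chi_3(C) * conj(chi_3(C))):
  1*(1)*conj(1) + 1*(exp(6*I*pi/7))*conj(exp(6*I*pi/7)) + 1*(exp(-2*I*pi/7))*conj(exp(-2*I*pi/7)) + 1*(exp(4*I*pi/7))*conj(exp(4*I*pi/7)) + 1*(exp(-4*I*pi/7))*conj(exp(-4*I*pi/7)) + 1*(exp(2*I*pi/7))*conj(exp(2*I*pi/7)) + 1*(exp(-6*I*pi/7))*conj(exp(-6*I*pi/7))
  = (1) + (1) + (1) + (1) + (1) + (1) + (1)
  = 7.
(Exp terms are combined using exp(i*s)*conj(exp(i*t)) = exp(i*(s-t)), and sums of them are collapsed using the identity that for every m > 1 the m distinct m-th roots of unity sum to 0, e.g. 1 + exp(2*I*pi/3) + exp(-2*I*pi/3) = 0.)
Dividing by |G| = 7 gives 7/7 = 1, matching the row-orthogonality relation <chi_3, chi_3> = [chi_3 = chi_3].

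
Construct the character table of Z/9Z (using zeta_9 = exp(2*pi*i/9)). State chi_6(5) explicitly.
Character table of Z/9Z (irreps indexed chi_0,...,chi_8 with chi_k(m) = zeta_9^(k*m), zeta_9 = exp(2*pi*i/9)):
  irrep \ class  {0} (size 1)  {1} (size 1)    {2} (size 1)    {3} (size 1)    {4} (size 1)    {5} (size 1)    {6} (size 1)    {7} (size 1)    {8} (size 1)  
  chi_0          1             1               1               1               1               1               1               1               1             
  chi_1          1             exp(2*I*pi/9)   exp(4*I*pi/9)   exp(2*I*pi/3)   exp(8*I*pi/9)   exp(-8*I*pi/9)  exp(-2*I*pi/3)  exp(-4*I*pi/9)  exp(-2*I*pi/9)
  chi_2          1             exp(4*I*pi/9)   exp(8*I*pi/9)   exp(-2*I*pi/3)  exp(-2*I*pi/9)  exp(2*I*pi/9)   exp(2*I*pi/3)   exp(-8*I*pi/9)  exp(-4*I*pi/9)
  chi_3          1             exp(2*I*pi/3)   exp(-2*I*pi/3)  1               exp(2*I*pi/3)   exp(-2*I*pi/3)  1               exp(2*I*pi/3)   exp(-2*I*pi/3)
  chi_4          1             exp(8*I*pi/9)   exp(-2*I*pi/9)  exp(2*I*pi/3)   exp(-4*I*pi/9)  exp(4*I*pi/9)   exp(-2*I*pi/3)  exp(2*I*pi/9)   exp(-8*I*pi/9)
  chi_5          1             exp(-8*I*pi/9)  exp(2*I*pi/9)   exp(-2*I*pi/3)  exp(4*I*pi/9)   exp(-4*I*pi/9)  exp(2*I*pi/3)   exp(-2*I*pi/9)  exp(8*I*pi/9) 
  chi_6          1             exp(-2*I*pi/3)  exp(2*I*pi/3)   1               exp(-2*I*pi/3)  exp(2*I*pi/3)   1               exp(-2*I*pi/3)  exp(2*I*pi/3) 
  chi_7          1             exp(-4*I*pi/9)  exp(-8*I*pi/9)  exp(2*I*pi/3)   exp(2*I*pi/9)   exp(-2*I*pi/9)  exp(-2*I*pi/3)  exp(8*I*pi/9)   exp(4*I*pi/9) 
  chi_8          1             exp(-2*I*pi/9)  exp(-4*I*pi/9)  exp(-2*I*pi/3)  exp(-8*I*pi/9)  exp(8*I*pi/9)   exp(2*I*pi/3)   exp(4*I*pi/9)   exp(2*I*pi/9) 

Spot check: chi_6(5) = zeta_9^(6*5) = zeta_9^30 = exp(2*I*pi/3).

Details: Z/9Z is abelian, so all 9 irreducible complex representations are 1-dimensional. They are given by chi_k(m) = zeta_9^(k*m) for k = 0,...,8. Row orthogonality: sum_m chi_k(m) conj(chi_l(m)) = 9 * [k = l].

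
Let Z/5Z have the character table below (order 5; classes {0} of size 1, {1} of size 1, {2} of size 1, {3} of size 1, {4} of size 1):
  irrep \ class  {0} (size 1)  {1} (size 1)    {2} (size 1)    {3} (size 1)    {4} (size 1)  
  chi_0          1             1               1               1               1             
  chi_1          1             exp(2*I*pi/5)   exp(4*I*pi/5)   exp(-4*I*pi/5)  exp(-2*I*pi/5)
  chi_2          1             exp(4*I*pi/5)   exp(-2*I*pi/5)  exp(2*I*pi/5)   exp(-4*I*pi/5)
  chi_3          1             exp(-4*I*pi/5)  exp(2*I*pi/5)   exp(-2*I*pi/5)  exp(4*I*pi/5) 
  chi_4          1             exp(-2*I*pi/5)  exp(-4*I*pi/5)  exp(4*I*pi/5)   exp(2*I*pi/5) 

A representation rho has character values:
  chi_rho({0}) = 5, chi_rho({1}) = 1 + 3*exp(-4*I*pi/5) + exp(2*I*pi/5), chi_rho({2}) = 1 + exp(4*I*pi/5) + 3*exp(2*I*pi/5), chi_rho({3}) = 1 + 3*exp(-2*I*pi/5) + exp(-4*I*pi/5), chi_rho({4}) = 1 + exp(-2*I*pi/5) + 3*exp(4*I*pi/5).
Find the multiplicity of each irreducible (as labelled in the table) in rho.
Multiplicities: chi_0: 1, chi_1: 1, chi_2: 0, chi_3: 3, chi_4: 0.

Proof sketch: Use <chi_rho, chi> = (1/|G|) sum_C |C| * chi_rho(C) * conj(chi(C)) with |G| = 5 for each irreducible chi in the table:
  <chi_rho, chi_0> = (1/5)[1*(5)*conj(1) + 1*(1 + 3*exp(-4*I*pi/5) + exp(2*I*pi/5))*conj(1) + 1*(1 + exp(4*I*pi/5) + 3*exp(2*I*pi/5))*conj(1) + 1*(1 + 3*exp(-2*I*pi/5) + exp(-4*I*pi/5))*conj(1) + 1*(1 + exp(-2*I*pi/5) + 3*exp(4*I*pi/5))*conj(1)]
      = (1/5)[(5) + (1 + 3*exp(-4*I*pi/5) + exp(2*I*pi/5)) + (1 + exp(4*I*pi/5) + 3*exp(2*I*pi/5)) + (1 + 3*exp(-2*I*pi/5) + exp(-4*I*pi/5)) + (1 + exp(-2*I*pi/5) + 3*exp(4*I*pi/5))] = 5/5 = 1
  <chi_rho, chi_1> = (1/5)[1*(5)*conj(1) + 1*(1 + 3*exp(-4*I*pi/5) + exp(2*I*pi/5))*conj(exp(2*I*pi/5)) + 1*(1 + exp(4*I*pi/5) + 3*exp(2*I*pi/5))*conj(exp(4*I*pi/5)) + 1*(1 + 3*exp(-2*I*pi/5) + exp(-4*I*pi/5))*conj(exp(-4*I*pi/5)) + 1*(1 + exp(-2*I*pi/5) + 3*exp(4*I*pi/5))*conj(exp(-2*I*pi/5))]
      = (1/5)[(5) + (1 + exp(-2*I*pi/5) + 3*exp(4*I*pi/5)) + (1 + 3*exp(-2*I*pi/5) + exp(-4*I*pi/5)) + (1 + exp(4*I*pi/5) + 3*exp(2*I*pi/5)) + (1 + 3*exp(-4*I*pi/5) + exp(2*I*pi/5))] = 5/5 = 1
  <chi_rho, chi_2> = (1/5)[1*(5)*conj(1) + 1*(1 + 3*exp(-4*I*pi/5) + exp(2*I*pi/5))*conj(exp(4*I*pi/5)) + 1*(1 + exp(4*I*pi/5) + 3*exp(2*I*pi/5))*conj(exp(-2*I*pi/5)) + 1*(1 + 3*exp(-2*I*pi/5) + exp(-4*I*pi/5))*conj(exp(2*I*pi/5)) + 1*(1 + exp(-2*I*pi/5) + 3*exp(4*I*pi/5))*conj(exp(-4*I*pi/5))]
      = (1/5)[(5) + (exp(-2*I*pi/5) + exp(-4*I*pi/5) + 3*exp(2*I*pi/5)) + (exp(-4*I*pi/5) + exp(2*I*pi/5) + 3*exp(4*I*pi/5)) + (3*exp(-4*I*pi/5) + exp(-2*I*pi/5) + exp(4*I*pi/5)) + (3*exp(-2*I*pi/5) + exp(4*I*pi/5) + exp(2*I*pi/5))] = 0/5 = 0
  <chi_rho, chi_3> = (1/5)[1*(5)*conj(1) + 1*(1 + 3*exp(-4*I*pi/5) + exp(2*I*pi/5))*conj(exp(-4*I*pi/5)) + 1*(1 + exp(4*I*pi/5) + 3*exp(2*I*pi/5))*conj(exp(2*I*pi/5)) + 1*(1 + 3*exp(-2*I*pi/5) + exp(-4*I*pi/5))*conj(exp(-2*I*pi/5)) + 1*(1 + exp(-2*I*pi/5) + 3*exp(4*I*pi/5))*conj(exp(4*I*pi/5))]
      = (1/5)[(5) + (3 + exp(-4*I*pi/5) + exp(4*I*pi/5)) + (3 + exp(-2*I*pi/5) + exp(2*I*pi/5)) + (3 + exp(-2*I*pi/5) + exp(2*I*pi/5)) + (3 + exp(-4*I*pi/5) + exp(4*I*pi/5))] = 15/5 = 3
  <chi_rho, chi_4> = (1/5)[1*(5)*conj(1) + 1*(1 + 3*exp(-4*I*pi/5) + exp(2*I*pi/5))*conj(exp(-2*I*pi/5)) + 1*(1 + exp(4*I*pi/5) + 3*exp(2*I*pi/5))*conj(exp(-4*I*pi/5)) + 1*(1 + 3*exp(-2*I*pi/5) + exp(-4*I*pi/5))*conj(exp(4*I*pi/5)) + 1*(1 + exp(-2*I*pi/5) + 3*exp(4*I*pi/5))*conj(exp(2*I*pi/5))]
      = (1/5)[(5) + (3*exp(-2*I*pi/5) + exp(4*I*pi/5) + exp(2*I*pi/5)) + (3*exp(-4*I*pi/5) + exp(-2*I*pi/5) + exp(4*I*pi/5)) + (exp(-4*I*pi/5) + exp(2*I*pi/5) + 3*exp(4*I*pi/5)) + (exp(-2*I*pi/5) + exp(-4*I*pi/5) + 3*exp(2*I*pi/5))] = 0/5 = 0
(Exp terms are combined using exp(i*s)*conj(exp(i*t)) = exp(i*(s-t)), and sums of them are collapsed using the identity that for every m > 1 the m distinct m-th roots of unity sum to 0, e.g. 1 + exp(2*I*pi/3) + exp(-2*I*pi/3) = 0.)
Dimension check: dim(rho) = sum (mult * dim) = 1*1 + 1*1 + 0*1 + 3*1 + 0*1 = 5 = chi_rho(e) = 5.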